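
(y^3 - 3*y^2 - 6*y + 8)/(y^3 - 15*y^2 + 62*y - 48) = (y^2 - 2*y - 8)/(y^2 - 14*y + 48)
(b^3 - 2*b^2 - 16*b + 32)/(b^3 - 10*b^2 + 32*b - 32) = (b + 4)/(b - 4)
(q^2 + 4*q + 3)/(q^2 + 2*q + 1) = (q + 3)/(q + 1)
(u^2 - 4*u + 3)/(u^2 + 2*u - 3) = (u - 3)/(u + 3)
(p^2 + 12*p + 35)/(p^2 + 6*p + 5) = (p + 7)/(p + 1)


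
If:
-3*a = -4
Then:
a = 4/3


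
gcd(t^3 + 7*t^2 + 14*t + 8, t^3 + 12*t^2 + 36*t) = 1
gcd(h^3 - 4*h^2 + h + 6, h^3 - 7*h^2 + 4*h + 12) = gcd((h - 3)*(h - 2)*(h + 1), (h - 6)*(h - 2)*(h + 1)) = h^2 - h - 2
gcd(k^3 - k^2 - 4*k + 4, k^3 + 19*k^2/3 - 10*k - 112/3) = k + 2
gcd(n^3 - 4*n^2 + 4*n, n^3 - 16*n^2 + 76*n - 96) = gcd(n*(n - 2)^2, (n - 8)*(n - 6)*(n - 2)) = n - 2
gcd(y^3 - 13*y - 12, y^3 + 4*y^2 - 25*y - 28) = y^2 - 3*y - 4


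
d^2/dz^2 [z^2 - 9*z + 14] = 2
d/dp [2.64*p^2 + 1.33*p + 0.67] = 5.28*p + 1.33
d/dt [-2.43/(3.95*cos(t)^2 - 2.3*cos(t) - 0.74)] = (5.589 - 19.197*cos(t))*sin(t)/(-3.95*cos(t)^2 + 2.3*cos(t) + 0.74)^2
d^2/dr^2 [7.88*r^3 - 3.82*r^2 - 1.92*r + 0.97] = 47.28*r - 7.64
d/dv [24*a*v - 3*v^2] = 24*a - 6*v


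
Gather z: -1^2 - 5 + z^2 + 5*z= z^2 + 5*z - 6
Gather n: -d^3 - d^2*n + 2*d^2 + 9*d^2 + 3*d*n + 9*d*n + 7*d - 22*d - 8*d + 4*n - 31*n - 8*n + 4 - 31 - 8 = -d^3 + 11*d^2 - 23*d + n*(-d^2 + 12*d - 35) - 35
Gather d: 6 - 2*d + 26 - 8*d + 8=40 - 10*d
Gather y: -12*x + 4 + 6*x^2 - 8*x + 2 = 6*x^2 - 20*x + 6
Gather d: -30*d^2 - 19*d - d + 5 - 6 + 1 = -30*d^2 - 20*d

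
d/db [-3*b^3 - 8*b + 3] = -9*b^2 - 8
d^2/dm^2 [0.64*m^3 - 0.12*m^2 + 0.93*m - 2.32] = 3.84*m - 0.24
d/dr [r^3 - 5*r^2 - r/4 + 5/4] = 3*r^2 - 10*r - 1/4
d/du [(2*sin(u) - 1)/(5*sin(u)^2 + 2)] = 2*(-5*sin(u)^2 + 5*sin(u) + 2)*cos(u)/(5*sin(u)^2 + 2)^2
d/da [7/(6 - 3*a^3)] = 7*a^2/(a^3 - 2)^2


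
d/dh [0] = 0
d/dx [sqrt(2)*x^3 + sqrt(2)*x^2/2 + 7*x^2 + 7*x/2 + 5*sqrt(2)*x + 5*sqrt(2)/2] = 3*sqrt(2)*x^2 + sqrt(2)*x + 14*x + 7/2 + 5*sqrt(2)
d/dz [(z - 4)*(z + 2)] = 2*z - 2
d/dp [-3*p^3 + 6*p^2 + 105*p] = -9*p^2 + 12*p + 105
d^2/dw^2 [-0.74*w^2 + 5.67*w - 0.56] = -1.48000000000000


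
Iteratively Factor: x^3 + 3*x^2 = (x)*(x^2 + 3*x) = x*(x + 3)*(x)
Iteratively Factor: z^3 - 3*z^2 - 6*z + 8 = (z - 1)*(z^2 - 2*z - 8) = (z - 4)*(z - 1)*(z + 2)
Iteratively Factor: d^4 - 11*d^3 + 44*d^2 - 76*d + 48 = (d - 3)*(d^3 - 8*d^2 + 20*d - 16) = (d - 3)*(d - 2)*(d^2 - 6*d + 8) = (d - 4)*(d - 3)*(d - 2)*(d - 2)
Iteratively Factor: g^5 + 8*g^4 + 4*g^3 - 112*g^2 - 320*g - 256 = (g + 2)*(g^4 + 6*g^3 - 8*g^2 - 96*g - 128) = (g + 2)*(g + 4)*(g^3 + 2*g^2 - 16*g - 32) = (g + 2)^2*(g + 4)*(g^2 - 16) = (g + 2)^2*(g + 4)^2*(g - 4)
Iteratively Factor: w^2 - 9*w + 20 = (w - 5)*(w - 4)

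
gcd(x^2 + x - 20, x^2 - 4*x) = x - 4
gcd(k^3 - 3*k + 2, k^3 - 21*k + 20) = k - 1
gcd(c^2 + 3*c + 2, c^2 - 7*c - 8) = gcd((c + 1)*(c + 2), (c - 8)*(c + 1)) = c + 1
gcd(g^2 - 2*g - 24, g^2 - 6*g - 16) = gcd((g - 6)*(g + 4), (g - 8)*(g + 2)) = 1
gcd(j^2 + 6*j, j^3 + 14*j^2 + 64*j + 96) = j + 6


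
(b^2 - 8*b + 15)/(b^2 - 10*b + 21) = (b - 5)/(b - 7)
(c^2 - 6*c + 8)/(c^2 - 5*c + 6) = (c - 4)/(c - 3)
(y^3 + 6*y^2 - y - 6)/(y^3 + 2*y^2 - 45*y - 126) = (y^2 - 1)/(y^2 - 4*y - 21)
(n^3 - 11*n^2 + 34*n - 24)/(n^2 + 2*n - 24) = (n^2 - 7*n + 6)/(n + 6)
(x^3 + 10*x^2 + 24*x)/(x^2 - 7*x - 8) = x*(x^2 + 10*x + 24)/(x^2 - 7*x - 8)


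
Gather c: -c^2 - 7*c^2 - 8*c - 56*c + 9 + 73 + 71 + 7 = -8*c^2 - 64*c + 160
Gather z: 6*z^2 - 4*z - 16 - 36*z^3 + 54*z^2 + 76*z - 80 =-36*z^3 + 60*z^2 + 72*z - 96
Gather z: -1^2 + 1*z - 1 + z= 2*z - 2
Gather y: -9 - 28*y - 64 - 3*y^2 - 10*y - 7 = -3*y^2 - 38*y - 80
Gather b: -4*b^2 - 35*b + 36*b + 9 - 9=-4*b^2 + b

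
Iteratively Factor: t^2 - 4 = (t + 2)*(t - 2)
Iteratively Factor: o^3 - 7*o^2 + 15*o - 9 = (o - 3)*(o^2 - 4*o + 3) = (o - 3)^2*(o - 1)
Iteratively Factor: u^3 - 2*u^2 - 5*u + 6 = (u - 3)*(u^2 + u - 2) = (u - 3)*(u - 1)*(u + 2)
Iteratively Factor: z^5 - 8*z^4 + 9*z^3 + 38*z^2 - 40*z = (z - 5)*(z^4 - 3*z^3 - 6*z^2 + 8*z) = (z - 5)*(z - 1)*(z^3 - 2*z^2 - 8*z) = (z - 5)*(z - 4)*(z - 1)*(z^2 + 2*z) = z*(z - 5)*(z - 4)*(z - 1)*(z + 2)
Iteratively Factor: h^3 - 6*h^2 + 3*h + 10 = (h + 1)*(h^2 - 7*h + 10) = (h - 2)*(h + 1)*(h - 5)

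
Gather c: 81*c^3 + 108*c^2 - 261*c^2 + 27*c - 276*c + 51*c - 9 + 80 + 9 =81*c^3 - 153*c^2 - 198*c + 80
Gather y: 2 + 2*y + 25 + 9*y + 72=11*y + 99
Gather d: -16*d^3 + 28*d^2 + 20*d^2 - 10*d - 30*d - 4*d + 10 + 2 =-16*d^3 + 48*d^2 - 44*d + 12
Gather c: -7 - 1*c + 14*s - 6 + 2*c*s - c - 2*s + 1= c*(2*s - 2) + 12*s - 12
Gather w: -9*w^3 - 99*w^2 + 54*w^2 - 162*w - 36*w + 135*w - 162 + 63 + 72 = -9*w^3 - 45*w^2 - 63*w - 27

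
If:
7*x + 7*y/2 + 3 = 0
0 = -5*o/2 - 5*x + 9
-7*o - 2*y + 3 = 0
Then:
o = 139/105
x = 239/210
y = -47/15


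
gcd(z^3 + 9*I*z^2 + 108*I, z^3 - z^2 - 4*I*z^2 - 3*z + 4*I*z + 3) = z - 3*I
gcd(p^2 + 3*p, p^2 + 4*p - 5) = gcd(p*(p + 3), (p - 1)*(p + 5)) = 1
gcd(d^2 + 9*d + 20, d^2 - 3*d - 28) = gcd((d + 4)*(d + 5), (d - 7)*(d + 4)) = d + 4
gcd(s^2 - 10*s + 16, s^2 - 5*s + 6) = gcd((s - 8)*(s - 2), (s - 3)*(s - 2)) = s - 2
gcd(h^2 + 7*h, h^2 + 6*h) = h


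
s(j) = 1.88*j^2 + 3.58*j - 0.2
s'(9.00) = 37.42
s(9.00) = 184.30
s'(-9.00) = -30.26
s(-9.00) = 119.86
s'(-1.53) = -2.17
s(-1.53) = -1.28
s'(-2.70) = -6.57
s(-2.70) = 3.84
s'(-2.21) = -4.73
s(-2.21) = 1.07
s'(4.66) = 21.10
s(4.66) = 57.31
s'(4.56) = 20.73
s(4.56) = 55.22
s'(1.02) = 7.42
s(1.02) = 5.41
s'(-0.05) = 3.39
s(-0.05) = -0.37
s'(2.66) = 13.58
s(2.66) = 22.62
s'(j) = 3.76*j + 3.58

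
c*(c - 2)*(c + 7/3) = c^3 + c^2/3 - 14*c/3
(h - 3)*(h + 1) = h^2 - 2*h - 3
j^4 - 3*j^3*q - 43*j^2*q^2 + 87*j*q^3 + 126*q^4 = (j - 7*q)*(j - 3*q)*(j + q)*(j + 6*q)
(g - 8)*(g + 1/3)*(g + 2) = g^3 - 17*g^2/3 - 18*g - 16/3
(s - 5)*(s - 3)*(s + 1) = s^3 - 7*s^2 + 7*s + 15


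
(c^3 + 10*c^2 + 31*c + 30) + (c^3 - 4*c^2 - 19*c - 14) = 2*c^3 + 6*c^2 + 12*c + 16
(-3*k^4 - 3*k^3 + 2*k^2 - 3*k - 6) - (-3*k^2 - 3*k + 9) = -3*k^4 - 3*k^3 + 5*k^2 - 15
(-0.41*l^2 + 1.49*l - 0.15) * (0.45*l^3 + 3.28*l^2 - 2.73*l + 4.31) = -0.1845*l^5 - 0.6743*l^4 + 5.939*l^3 - 6.3268*l^2 + 6.8314*l - 0.6465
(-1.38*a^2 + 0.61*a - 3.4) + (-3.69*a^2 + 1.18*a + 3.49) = -5.07*a^2 + 1.79*a + 0.0900000000000003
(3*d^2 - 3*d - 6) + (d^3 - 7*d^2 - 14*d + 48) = d^3 - 4*d^2 - 17*d + 42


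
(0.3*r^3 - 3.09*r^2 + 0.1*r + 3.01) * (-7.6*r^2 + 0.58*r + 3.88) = -2.28*r^5 + 23.658*r^4 - 1.3882*r^3 - 34.8072*r^2 + 2.1338*r + 11.6788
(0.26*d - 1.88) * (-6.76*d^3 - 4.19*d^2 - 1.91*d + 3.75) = -1.7576*d^4 + 11.6194*d^3 + 7.3806*d^2 + 4.5658*d - 7.05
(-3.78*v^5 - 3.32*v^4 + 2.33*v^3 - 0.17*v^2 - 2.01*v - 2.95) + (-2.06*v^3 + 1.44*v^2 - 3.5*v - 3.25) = -3.78*v^5 - 3.32*v^4 + 0.27*v^3 + 1.27*v^2 - 5.51*v - 6.2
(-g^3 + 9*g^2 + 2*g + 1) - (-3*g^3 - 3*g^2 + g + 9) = 2*g^3 + 12*g^2 + g - 8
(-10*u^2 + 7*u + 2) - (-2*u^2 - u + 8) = -8*u^2 + 8*u - 6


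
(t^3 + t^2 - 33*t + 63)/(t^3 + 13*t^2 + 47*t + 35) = (t^2 - 6*t + 9)/(t^2 + 6*t + 5)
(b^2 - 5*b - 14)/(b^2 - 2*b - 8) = (b - 7)/(b - 4)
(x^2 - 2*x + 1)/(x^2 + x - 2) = (x - 1)/(x + 2)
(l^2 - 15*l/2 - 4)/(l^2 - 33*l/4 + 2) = 2*(2*l + 1)/(4*l - 1)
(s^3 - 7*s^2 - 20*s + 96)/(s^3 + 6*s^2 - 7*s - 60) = (s - 8)/(s + 5)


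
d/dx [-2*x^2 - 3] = -4*x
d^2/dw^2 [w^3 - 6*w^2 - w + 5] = 6*w - 12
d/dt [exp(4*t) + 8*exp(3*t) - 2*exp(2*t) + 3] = 4*(exp(2*t) + 6*exp(t) - 1)*exp(2*t)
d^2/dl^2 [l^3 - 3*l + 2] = 6*l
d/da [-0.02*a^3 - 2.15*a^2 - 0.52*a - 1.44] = -0.06*a^2 - 4.3*a - 0.52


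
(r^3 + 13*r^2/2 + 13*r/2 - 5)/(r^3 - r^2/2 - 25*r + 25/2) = (r + 2)/(r - 5)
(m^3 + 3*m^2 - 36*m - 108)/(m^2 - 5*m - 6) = (m^2 + 9*m + 18)/(m + 1)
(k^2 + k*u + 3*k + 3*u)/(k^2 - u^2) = (-k - 3)/(-k + u)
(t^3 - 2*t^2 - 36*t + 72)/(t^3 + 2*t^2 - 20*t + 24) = (t - 6)/(t - 2)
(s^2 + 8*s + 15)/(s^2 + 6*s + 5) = (s + 3)/(s + 1)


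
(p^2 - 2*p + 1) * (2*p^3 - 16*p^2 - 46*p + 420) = 2*p^5 - 20*p^4 - 12*p^3 + 496*p^2 - 886*p + 420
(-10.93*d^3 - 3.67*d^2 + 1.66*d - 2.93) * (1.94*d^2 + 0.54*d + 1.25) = -21.2042*d^5 - 13.022*d^4 - 12.4239*d^3 - 9.3753*d^2 + 0.492799999999999*d - 3.6625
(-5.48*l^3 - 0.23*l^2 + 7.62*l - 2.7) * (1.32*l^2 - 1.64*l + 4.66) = -7.2336*l^5 + 8.6836*l^4 - 15.1012*l^3 - 17.1326*l^2 + 39.9372*l - 12.582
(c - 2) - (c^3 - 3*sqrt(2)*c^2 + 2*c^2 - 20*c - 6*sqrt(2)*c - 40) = -c^3 - 2*c^2 + 3*sqrt(2)*c^2 + 6*sqrt(2)*c + 21*c + 38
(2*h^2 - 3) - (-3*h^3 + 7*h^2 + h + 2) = 3*h^3 - 5*h^2 - h - 5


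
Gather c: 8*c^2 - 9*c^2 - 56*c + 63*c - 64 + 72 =-c^2 + 7*c + 8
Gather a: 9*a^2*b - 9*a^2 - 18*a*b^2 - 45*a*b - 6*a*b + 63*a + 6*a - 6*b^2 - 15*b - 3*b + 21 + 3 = a^2*(9*b - 9) + a*(-18*b^2 - 51*b + 69) - 6*b^2 - 18*b + 24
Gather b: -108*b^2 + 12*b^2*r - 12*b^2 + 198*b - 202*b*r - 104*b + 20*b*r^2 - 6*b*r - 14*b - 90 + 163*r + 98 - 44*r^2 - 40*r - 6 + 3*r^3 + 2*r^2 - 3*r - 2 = b^2*(12*r - 120) + b*(20*r^2 - 208*r + 80) + 3*r^3 - 42*r^2 + 120*r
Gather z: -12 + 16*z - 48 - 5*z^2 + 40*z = -5*z^2 + 56*z - 60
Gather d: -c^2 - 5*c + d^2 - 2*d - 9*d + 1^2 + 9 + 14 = -c^2 - 5*c + d^2 - 11*d + 24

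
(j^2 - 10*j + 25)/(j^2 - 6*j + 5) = (j - 5)/(j - 1)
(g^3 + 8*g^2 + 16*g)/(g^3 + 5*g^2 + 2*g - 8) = g*(g + 4)/(g^2 + g - 2)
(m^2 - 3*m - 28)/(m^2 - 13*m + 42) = (m + 4)/(m - 6)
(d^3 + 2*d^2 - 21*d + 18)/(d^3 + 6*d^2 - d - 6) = (d - 3)/(d + 1)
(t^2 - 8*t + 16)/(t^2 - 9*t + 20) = (t - 4)/(t - 5)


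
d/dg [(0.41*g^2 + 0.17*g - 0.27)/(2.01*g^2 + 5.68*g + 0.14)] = (1.9871*g^2 + 1.2002*g + 1.5574)/(4.0401*g^4 + 22.8336*g^3 + 32.8252*g^2 + 1.5904*g + 0.0196)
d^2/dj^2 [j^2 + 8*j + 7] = 2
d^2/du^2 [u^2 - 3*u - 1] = 2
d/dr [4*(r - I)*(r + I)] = 8*r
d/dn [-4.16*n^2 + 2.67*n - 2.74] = 2.67 - 8.32*n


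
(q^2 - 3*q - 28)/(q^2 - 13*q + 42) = (q + 4)/(q - 6)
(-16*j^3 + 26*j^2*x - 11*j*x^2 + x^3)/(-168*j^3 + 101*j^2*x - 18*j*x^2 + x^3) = (2*j^2 - 3*j*x + x^2)/(21*j^2 - 10*j*x + x^2)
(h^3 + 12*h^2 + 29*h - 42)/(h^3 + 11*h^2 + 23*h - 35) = (h + 6)/(h + 5)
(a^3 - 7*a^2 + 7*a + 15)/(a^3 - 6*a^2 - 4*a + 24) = (a^3 - 7*a^2 + 7*a + 15)/(a^3 - 6*a^2 - 4*a + 24)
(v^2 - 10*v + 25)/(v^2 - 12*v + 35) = (v - 5)/(v - 7)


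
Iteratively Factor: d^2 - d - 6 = (d + 2)*(d - 3)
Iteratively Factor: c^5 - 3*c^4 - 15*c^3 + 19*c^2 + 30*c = (c + 1)*(c^4 - 4*c^3 - 11*c^2 + 30*c) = (c - 2)*(c + 1)*(c^3 - 2*c^2 - 15*c) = (c - 5)*(c - 2)*(c + 1)*(c^2 + 3*c) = c*(c - 5)*(c - 2)*(c + 1)*(c + 3)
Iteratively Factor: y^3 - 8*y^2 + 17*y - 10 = (y - 1)*(y^2 - 7*y + 10) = (y - 2)*(y - 1)*(y - 5)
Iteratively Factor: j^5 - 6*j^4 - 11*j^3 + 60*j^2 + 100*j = (j - 5)*(j^4 - j^3 - 16*j^2 - 20*j) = j*(j - 5)*(j^3 - j^2 - 16*j - 20) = j*(j - 5)^2*(j^2 + 4*j + 4) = j*(j - 5)^2*(j + 2)*(j + 2)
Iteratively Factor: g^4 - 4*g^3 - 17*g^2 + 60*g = (g - 3)*(g^3 - g^2 - 20*g) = (g - 3)*(g + 4)*(g^2 - 5*g) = g*(g - 3)*(g + 4)*(g - 5)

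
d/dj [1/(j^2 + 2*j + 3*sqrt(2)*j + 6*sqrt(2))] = (-2*j - 3*sqrt(2) - 2)/(j^2 + 2*j + 3*sqrt(2)*j + 6*sqrt(2))^2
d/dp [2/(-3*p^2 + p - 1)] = 2*(6*p - 1)/(3*p^2 - p + 1)^2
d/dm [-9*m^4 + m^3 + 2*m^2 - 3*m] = -36*m^3 + 3*m^2 + 4*m - 3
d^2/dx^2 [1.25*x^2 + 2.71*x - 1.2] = 2.50000000000000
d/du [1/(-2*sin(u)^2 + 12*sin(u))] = (sin(u) - 3)*cos(u)/((sin(u) - 6)^2*sin(u)^2)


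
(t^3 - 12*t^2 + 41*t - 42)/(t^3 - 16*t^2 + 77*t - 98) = (t - 3)/(t - 7)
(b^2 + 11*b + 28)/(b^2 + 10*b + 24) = (b + 7)/(b + 6)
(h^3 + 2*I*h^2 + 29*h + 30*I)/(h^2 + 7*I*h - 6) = h - 5*I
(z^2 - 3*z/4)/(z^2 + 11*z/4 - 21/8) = 2*z/(2*z + 7)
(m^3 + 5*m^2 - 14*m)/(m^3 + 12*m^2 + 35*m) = (m - 2)/(m + 5)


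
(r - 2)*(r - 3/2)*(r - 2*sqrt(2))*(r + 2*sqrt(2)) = r^4 - 7*r^3/2 - 5*r^2 + 28*r - 24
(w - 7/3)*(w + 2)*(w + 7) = w^3 + 20*w^2/3 - 7*w - 98/3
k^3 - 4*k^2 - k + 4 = (k - 4)*(k - 1)*(k + 1)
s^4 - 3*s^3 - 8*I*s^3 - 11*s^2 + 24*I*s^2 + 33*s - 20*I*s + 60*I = (s - 3)*(s - 5*I)*(s - 4*I)*(s + I)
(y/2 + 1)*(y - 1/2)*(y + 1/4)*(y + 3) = y^4/2 + 19*y^3/8 + 37*y^2/16 - 17*y/16 - 3/8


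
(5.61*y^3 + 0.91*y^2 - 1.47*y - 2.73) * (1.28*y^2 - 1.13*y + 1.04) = 7.1808*y^5 - 5.1745*y^4 + 2.9245*y^3 - 0.8869*y^2 + 1.5561*y - 2.8392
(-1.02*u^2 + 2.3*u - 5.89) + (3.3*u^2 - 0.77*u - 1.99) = 2.28*u^2 + 1.53*u - 7.88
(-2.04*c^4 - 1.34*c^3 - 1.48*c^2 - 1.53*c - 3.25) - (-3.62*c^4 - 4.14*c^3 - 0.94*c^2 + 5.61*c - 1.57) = 1.58*c^4 + 2.8*c^3 - 0.54*c^2 - 7.14*c - 1.68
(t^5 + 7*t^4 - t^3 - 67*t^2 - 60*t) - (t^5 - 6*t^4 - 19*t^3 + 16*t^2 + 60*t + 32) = 13*t^4 + 18*t^3 - 83*t^2 - 120*t - 32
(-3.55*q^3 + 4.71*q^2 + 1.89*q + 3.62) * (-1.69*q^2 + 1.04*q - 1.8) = 5.9995*q^5 - 11.6519*q^4 + 8.0943*q^3 - 12.6302*q^2 + 0.3628*q - 6.516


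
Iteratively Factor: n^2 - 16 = (n - 4)*(n + 4)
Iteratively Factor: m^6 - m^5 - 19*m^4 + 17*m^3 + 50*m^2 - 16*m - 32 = (m - 2)*(m^5 + m^4 - 17*m^3 - 17*m^2 + 16*m + 16) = (m - 2)*(m + 1)*(m^4 - 17*m^2 + 16) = (m - 4)*(m - 2)*(m + 1)*(m^3 + 4*m^2 - m - 4) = (m - 4)*(m - 2)*(m + 1)*(m + 4)*(m^2 - 1) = (m - 4)*(m - 2)*(m + 1)^2*(m + 4)*(m - 1)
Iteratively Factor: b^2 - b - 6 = (b + 2)*(b - 3)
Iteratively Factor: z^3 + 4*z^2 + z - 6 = (z + 2)*(z^2 + 2*z - 3) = (z - 1)*(z + 2)*(z + 3)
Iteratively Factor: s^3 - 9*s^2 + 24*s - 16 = (s - 4)*(s^2 - 5*s + 4) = (s - 4)*(s - 1)*(s - 4)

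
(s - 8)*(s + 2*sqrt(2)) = s^2 - 8*s + 2*sqrt(2)*s - 16*sqrt(2)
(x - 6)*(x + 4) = x^2 - 2*x - 24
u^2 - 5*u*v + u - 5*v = (u + 1)*(u - 5*v)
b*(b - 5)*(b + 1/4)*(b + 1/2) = b^4 - 17*b^3/4 - 29*b^2/8 - 5*b/8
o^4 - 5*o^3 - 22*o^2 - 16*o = o*(o - 8)*(o + 1)*(o + 2)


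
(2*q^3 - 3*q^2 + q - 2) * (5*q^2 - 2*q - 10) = 10*q^5 - 19*q^4 - 9*q^3 + 18*q^2 - 6*q + 20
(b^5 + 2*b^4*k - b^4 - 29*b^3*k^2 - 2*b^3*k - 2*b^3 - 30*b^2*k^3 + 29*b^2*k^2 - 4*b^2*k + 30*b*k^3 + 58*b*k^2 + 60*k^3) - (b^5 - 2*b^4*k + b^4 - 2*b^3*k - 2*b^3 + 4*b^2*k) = 4*b^4*k - 2*b^4 - 29*b^3*k^2 - 30*b^2*k^3 + 29*b^2*k^2 - 8*b^2*k + 30*b*k^3 + 58*b*k^2 + 60*k^3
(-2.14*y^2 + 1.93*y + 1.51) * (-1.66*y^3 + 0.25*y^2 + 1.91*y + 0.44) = 3.5524*y^5 - 3.7388*y^4 - 6.1115*y^3 + 3.1222*y^2 + 3.7333*y + 0.6644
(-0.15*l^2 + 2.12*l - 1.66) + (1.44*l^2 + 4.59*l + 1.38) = 1.29*l^2 + 6.71*l - 0.28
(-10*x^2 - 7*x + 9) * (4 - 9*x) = 90*x^3 + 23*x^2 - 109*x + 36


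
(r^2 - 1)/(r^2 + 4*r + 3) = (r - 1)/(r + 3)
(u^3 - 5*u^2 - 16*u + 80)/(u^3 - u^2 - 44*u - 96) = (u^2 - 9*u + 20)/(u^2 - 5*u - 24)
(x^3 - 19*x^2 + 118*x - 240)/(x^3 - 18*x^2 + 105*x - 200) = (x - 6)/(x - 5)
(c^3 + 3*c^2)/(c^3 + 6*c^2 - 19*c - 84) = c^2/(c^2 + 3*c - 28)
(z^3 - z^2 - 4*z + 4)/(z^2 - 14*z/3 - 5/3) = 3*(-z^3 + z^2 + 4*z - 4)/(-3*z^2 + 14*z + 5)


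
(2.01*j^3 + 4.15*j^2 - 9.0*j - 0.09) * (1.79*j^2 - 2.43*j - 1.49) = 3.5979*j^5 + 2.5442*j^4 - 29.1894*j^3 + 15.5254*j^2 + 13.6287*j + 0.1341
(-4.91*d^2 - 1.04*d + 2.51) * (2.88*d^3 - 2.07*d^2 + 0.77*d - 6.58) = -14.1408*d^5 + 7.1685*d^4 + 5.6009*d^3 + 26.3113*d^2 + 8.7759*d - 16.5158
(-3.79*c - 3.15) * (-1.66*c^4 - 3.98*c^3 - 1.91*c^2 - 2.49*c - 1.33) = 6.2914*c^5 + 20.3132*c^4 + 19.7759*c^3 + 15.4536*c^2 + 12.8842*c + 4.1895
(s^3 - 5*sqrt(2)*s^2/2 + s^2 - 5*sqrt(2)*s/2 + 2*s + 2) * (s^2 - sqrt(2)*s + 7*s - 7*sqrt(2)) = s^5 - 7*sqrt(2)*s^4/2 + 8*s^4 - 28*sqrt(2)*s^3 + 14*s^3 - 53*sqrt(2)*s^2/2 + 56*s^2 - 16*sqrt(2)*s + 49*s - 14*sqrt(2)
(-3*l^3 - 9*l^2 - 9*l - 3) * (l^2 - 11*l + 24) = -3*l^5 + 24*l^4 + 18*l^3 - 120*l^2 - 183*l - 72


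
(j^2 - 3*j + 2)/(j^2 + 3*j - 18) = (j^2 - 3*j + 2)/(j^2 + 3*j - 18)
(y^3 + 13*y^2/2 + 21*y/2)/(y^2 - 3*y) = (2*y^2 + 13*y + 21)/(2*(y - 3))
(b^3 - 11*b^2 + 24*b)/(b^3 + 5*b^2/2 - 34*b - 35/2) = 2*b*(b^2 - 11*b + 24)/(2*b^3 + 5*b^2 - 68*b - 35)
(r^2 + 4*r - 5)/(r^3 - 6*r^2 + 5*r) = (r + 5)/(r*(r - 5))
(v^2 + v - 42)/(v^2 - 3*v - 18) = (v + 7)/(v + 3)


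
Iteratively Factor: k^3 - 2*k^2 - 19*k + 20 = (k - 5)*(k^2 + 3*k - 4) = (k - 5)*(k + 4)*(k - 1)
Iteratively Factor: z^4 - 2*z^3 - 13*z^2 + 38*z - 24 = (z - 2)*(z^3 - 13*z + 12) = (z - 2)*(z + 4)*(z^2 - 4*z + 3) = (z - 3)*(z - 2)*(z + 4)*(z - 1)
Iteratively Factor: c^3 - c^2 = (c - 1)*(c^2) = c*(c - 1)*(c)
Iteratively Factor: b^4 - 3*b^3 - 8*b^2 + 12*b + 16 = (b - 4)*(b^3 + b^2 - 4*b - 4) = (b - 4)*(b + 1)*(b^2 - 4) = (b - 4)*(b - 2)*(b + 1)*(b + 2)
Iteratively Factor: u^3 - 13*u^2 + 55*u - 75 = (u - 5)*(u^2 - 8*u + 15) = (u - 5)^2*(u - 3)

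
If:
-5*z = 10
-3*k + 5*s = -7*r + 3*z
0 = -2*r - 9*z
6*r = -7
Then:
No Solution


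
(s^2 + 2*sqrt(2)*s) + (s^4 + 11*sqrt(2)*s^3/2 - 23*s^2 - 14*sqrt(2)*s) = s^4 + 11*sqrt(2)*s^3/2 - 22*s^2 - 12*sqrt(2)*s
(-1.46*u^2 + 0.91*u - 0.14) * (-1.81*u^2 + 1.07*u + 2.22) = 2.6426*u^4 - 3.2093*u^3 - 2.0141*u^2 + 1.8704*u - 0.3108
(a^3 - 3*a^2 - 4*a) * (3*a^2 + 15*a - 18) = 3*a^5 + 6*a^4 - 75*a^3 - 6*a^2 + 72*a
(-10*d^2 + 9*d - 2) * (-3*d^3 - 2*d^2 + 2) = 30*d^5 - 7*d^4 - 12*d^3 - 16*d^2 + 18*d - 4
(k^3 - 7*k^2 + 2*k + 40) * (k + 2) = k^4 - 5*k^3 - 12*k^2 + 44*k + 80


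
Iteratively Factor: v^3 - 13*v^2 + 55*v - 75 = (v - 5)*(v^2 - 8*v + 15) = (v - 5)*(v - 3)*(v - 5)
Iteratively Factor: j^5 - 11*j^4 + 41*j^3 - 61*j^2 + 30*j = (j - 2)*(j^4 - 9*j^3 + 23*j^2 - 15*j) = (j - 2)*(j - 1)*(j^3 - 8*j^2 + 15*j) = (j - 5)*(j - 2)*(j - 1)*(j^2 - 3*j) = (j - 5)*(j - 3)*(j - 2)*(j - 1)*(j)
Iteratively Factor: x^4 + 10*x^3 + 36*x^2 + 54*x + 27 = (x + 3)*(x^3 + 7*x^2 + 15*x + 9) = (x + 1)*(x + 3)*(x^2 + 6*x + 9) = (x + 1)*(x + 3)^2*(x + 3)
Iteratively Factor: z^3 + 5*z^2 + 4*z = (z + 1)*(z^2 + 4*z) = z*(z + 1)*(z + 4)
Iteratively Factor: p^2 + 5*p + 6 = (p + 2)*(p + 3)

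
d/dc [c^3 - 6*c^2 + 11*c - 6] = 3*c^2 - 12*c + 11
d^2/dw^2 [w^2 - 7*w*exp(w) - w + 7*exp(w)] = -7*w*exp(w) - 7*exp(w) + 2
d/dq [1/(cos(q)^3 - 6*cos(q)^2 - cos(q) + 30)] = (3*cos(q)^2 - 12*cos(q) - 1)*sin(q)/(sin(q)^2*cos(q) - 6*sin(q)^2 - 24)^2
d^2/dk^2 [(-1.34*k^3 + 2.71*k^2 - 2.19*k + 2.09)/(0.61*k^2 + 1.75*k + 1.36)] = (8.88178419700125e-16*k^5 - 8.88178419700125e-16*k^4 - 13.39982*k^3 - 27.958362*k^2 + 9.41661*k + 29.782754)/(0.226981*k^6 + 1.953525*k^5 + 7.122543*k^4 + 14.070175*k^3 + 15.879768*k^2 + 9.7104*k + 2.515456)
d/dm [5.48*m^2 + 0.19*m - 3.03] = 10.96*m + 0.19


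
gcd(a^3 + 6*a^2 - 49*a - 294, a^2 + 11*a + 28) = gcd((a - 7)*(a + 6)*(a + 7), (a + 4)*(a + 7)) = a + 7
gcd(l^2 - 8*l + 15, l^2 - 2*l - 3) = l - 3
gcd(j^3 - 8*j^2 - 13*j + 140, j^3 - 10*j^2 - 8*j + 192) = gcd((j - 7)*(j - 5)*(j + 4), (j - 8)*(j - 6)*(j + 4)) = j + 4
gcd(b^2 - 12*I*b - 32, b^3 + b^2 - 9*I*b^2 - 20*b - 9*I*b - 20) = b - 4*I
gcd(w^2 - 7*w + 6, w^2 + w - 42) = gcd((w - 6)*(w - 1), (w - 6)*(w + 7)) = w - 6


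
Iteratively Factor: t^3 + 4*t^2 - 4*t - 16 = (t - 2)*(t^2 + 6*t + 8) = (t - 2)*(t + 2)*(t + 4)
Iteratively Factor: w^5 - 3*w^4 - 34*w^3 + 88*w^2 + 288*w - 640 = (w - 2)*(w^4 - w^3 - 36*w^2 + 16*w + 320) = (w - 2)*(w + 4)*(w^3 - 5*w^2 - 16*w + 80) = (w - 2)*(w + 4)^2*(w^2 - 9*w + 20) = (w - 5)*(w - 2)*(w + 4)^2*(w - 4)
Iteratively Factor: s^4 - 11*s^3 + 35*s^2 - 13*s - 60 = (s - 5)*(s^3 - 6*s^2 + 5*s + 12) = (s - 5)*(s - 4)*(s^2 - 2*s - 3) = (s - 5)*(s - 4)*(s - 3)*(s + 1)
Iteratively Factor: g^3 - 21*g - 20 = (g + 4)*(g^2 - 4*g - 5) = (g + 1)*(g + 4)*(g - 5)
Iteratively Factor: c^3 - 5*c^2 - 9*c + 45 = (c + 3)*(c^2 - 8*c + 15) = (c - 5)*(c + 3)*(c - 3)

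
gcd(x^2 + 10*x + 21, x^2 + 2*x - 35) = x + 7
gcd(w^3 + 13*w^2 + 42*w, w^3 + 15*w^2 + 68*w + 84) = w^2 + 13*w + 42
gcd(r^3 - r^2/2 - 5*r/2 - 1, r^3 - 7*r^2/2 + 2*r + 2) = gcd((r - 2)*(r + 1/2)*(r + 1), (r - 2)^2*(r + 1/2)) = r^2 - 3*r/2 - 1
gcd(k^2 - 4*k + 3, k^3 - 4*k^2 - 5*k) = 1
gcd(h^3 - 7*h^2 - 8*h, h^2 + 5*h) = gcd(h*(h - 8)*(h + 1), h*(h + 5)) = h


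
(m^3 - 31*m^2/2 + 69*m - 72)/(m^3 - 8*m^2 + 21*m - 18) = (m^3 - 31*m^2/2 + 69*m - 72)/(m^3 - 8*m^2 + 21*m - 18)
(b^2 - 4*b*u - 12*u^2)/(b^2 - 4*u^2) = (-b + 6*u)/(-b + 2*u)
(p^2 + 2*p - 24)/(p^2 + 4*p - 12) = (p - 4)/(p - 2)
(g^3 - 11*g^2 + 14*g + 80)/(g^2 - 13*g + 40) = g + 2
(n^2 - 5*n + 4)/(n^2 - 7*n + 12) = (n - 1)/(n - 3)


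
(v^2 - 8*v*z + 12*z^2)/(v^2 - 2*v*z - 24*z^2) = (v - 2*z)/(v + 4*z)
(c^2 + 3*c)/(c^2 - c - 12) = c/(c - 4)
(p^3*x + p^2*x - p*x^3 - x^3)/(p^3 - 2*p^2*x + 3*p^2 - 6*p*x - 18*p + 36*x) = x*(p^3 + p^2 - p*x^2 - x^2)/(p^3 - 2*p^2*x + 3*p^2 - 6*p*x - 18*p + 36*x)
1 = 1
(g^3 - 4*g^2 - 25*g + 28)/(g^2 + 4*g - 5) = (g^2 - 3*g - 28)/(g + 5)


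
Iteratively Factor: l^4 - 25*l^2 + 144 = (l + 4)*(l^3 - 4*l^2 - 9*l + 36) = (l - 4)*(l + 4)*(l^2 - 9) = (l - 4)*(l + 3)*(l + 4)*(l - 3)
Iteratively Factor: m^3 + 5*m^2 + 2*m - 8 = (m + 4)*(m^2 + m - 2) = (m - 1)*(m + 4)*(m + 2)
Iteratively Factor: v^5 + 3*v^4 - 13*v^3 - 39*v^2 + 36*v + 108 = (v - 3)*(v^4 + 6*v^3 + 5*v^2 - 24*v - 36) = (v - 3)*(v + 2)*(v^3 + 4*v^2 - 3*v - 18) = (v - 3)*(v - 2)*(v + 2)*(v^2 + 6*v + 9) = (v - 3)*(v - 2)*(v + 2)*(v + 3)*(v + 3)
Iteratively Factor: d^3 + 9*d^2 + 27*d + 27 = (d + 3)*(d^2 + 6*d + 9) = (d + 3)^2*(d + 3)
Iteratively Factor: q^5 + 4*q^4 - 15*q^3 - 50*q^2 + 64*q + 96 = (q + 4)*(q^4 - 15*q^2 + 10*q + 24) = (q - 2)*(q + 4)*(q^3 + 2*q^2 - 11*q - 12) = (q - 3)*(q - 2)*(q + 4)*(q^2 + 5*q + 4) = (q - 3)*(q - 2)*(q + 4)^2*(q + 1)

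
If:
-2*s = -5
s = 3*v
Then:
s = 5/2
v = 5/6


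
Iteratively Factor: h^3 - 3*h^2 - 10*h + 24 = (h - 4)*(h^2 + h - 6) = (h - 4)*(h + 3)*(h - 2)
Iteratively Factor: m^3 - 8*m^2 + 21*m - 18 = (m - 3)*(m^2 - 5*m + 6) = (m - 3)^2*(m - 2)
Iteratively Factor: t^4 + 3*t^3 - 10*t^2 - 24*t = (t + 4)*(t^3 - t^2 - 6*t) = t*(t + 4)*(t^2 - t - 6) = t*(t - 3)*(t + 4)*(t + 2)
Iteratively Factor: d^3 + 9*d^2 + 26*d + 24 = (d + 4)*(d^2 + 5*d + 6) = (d + 3)*(d + 4)*(d + 2)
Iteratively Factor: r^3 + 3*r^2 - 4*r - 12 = (r + 3)*(r^2 - 4) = (r + 2)*(r + 3)*(r - 2)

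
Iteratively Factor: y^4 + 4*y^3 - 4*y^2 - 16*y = (y + 2)*(y^3 + 2*y^2 - 8*y) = y*(y + 2)*(y^2 + 2*y - 8) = y*(y - 2)*(y + 2)*(y + 4)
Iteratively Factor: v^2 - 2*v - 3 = (v + 1)*(v - 3)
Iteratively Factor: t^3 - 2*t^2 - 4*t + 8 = (t + 2)*(t^2 - 4*t + 4) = (t - 2)*(t + 2)*(t - 2)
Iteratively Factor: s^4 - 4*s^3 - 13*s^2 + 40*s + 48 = (s + 3)*(s^3 - 7*s^2 + 8*s + 16) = (s - 4)*(s + 3)*(s^2 - 3*s - 4) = (s - 4)^2*(s + 3)*(s + 1)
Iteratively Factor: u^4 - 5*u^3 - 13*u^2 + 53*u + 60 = (u - 4)*(u^3 - u^2 - 17*u - 15) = (u - 5)*(u - 4)*(u^2 + 4*u + 3) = (u - 5)*(u - 4)*(u + 3)*(u + 1)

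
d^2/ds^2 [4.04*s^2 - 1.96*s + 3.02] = 8.08000000000000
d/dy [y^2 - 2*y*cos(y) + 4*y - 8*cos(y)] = 2*y*sin(y) + 2*y + 8*sin(y) - 2*cos(y) + 4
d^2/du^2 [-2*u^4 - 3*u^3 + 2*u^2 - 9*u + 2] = -24*u^2 - 18*u + 4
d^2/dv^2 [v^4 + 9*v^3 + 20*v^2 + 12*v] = 12*v^2 + 54*v + 40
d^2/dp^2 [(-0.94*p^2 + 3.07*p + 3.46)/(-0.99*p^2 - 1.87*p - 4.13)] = (-9.498258*p^3 - 43.407144*p^2 + 36.880866*p + 83.582062)/(0.970299*p^6 + 5.498361*p^5 + 22.529232*p^4 + 52.414417*p^3 + 93.985584*p^2 + 95.689209*p + 70.444997)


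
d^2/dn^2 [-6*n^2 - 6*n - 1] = -12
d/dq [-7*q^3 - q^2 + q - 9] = -21*q^2 - 2*q + 1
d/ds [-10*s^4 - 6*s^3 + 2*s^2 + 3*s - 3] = -40*s^3 - 18*s^2 + 4*s + 3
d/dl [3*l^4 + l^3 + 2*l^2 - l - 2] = 12*l^3 + 3*l^2 + 4*l - 1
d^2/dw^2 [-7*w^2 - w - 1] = -14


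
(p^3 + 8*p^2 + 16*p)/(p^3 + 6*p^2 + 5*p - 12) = p*(p + 4)/(p^2 + 2*p - 3)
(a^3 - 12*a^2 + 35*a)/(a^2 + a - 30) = a*(a - 7)/(a + 6)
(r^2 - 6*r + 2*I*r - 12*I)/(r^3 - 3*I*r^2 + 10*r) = (r - 6)/(r*(r - 5*I))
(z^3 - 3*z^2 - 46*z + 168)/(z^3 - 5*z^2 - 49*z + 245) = (z^2 - 10*z + 24)/(z^2 - 12*z + 35)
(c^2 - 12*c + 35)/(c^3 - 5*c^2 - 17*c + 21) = (c - 5)/(c^2 + 2*c - 3)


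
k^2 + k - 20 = (k - 4)*(k + 5)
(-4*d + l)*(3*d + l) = -12*d^2 - d*l + l^2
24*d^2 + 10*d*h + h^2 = (4*d + h)*(6*d + h)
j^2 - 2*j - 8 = (j - 4)*(j + 2)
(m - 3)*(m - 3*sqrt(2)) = m^2 - 3*sqrt(2)*m - 3*m + 9*sqrt(2)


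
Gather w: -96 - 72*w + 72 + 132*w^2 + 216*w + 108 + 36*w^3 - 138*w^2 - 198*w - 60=36*w^3 - 6*w^2 - 54*w + 24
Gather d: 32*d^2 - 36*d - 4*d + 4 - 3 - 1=32*d^2 - 40*d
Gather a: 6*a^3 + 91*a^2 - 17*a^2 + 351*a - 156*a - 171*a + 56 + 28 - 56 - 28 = 6*a^3 + 74*a^2 + 24*a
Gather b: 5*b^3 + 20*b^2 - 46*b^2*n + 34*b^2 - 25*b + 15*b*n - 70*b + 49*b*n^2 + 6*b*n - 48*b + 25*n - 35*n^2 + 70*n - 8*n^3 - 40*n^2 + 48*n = 5*b^3 + b^2*(54 - 46*n) + b*(49*n^2 + 21*n - 143) - 8*n^3 - 75*n^2 + 143*n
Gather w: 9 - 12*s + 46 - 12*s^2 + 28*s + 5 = -12*s^2 + 16*s + 60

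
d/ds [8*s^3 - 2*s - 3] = 24*s^2 - 2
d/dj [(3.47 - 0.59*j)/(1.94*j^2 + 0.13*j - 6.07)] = (1.1446*j^2 - 13.4636*j + 3.1302)/(3.7636*j^4 + 0.5044*j^3 - 23.5347*j^2 - 1.5782*j + 36.8449)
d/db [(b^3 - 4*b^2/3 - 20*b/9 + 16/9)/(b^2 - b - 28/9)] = (9*b^2 - 42*b + 44)/(9*b^2 - 42*b + 49)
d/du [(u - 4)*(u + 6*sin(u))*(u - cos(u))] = (u - 4)*(u + 6*sin(u))*(sin(u) + 1) + (u - 4)*(u - cos(u))*(6*cos(u) + 1) + (u + 6*sin(u))*(u - cos(u))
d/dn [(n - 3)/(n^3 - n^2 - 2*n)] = (-n*(-n^2 + n + 2) + (n - 3)*(-3*n^2 + 2*n + 2))/(n^2*(-n^2 + n + 2)^2)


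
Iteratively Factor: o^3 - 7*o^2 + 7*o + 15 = (o - 3)*(o^2 - 4*o - 5) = (o - 5)*(o - 3)*(o + 1)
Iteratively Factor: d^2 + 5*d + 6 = (d + 3)*(d + 2)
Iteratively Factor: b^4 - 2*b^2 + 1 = (b + 1)*(b^3 - b^2 - b + 1) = (b - 1)*(b + 1)*(b^2 - 1) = (b - 1)*(b + 1)^2*(b - 1)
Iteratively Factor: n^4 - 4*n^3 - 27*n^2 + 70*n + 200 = (n + 4)*(n^3 - 8*n^2 + 5*n + 50) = (n - 5)*(n + 4)*(n^2 - 3*n - 10) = (n - 5)*(n + 2)*(n + 4)*(n - 5)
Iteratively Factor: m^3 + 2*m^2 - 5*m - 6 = (m - 2)*(m^2 + 4*m + 3) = (m - 2)*(m + 3)*(m + 1)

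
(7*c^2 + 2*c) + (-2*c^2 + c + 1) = 5*c^2 + 3*c + 1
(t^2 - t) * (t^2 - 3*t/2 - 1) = t^4 - 5*t^3/2 + t^2/2 + t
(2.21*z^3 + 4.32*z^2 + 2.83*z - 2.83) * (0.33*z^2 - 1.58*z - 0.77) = 0.7293*z^5 - 2.0662*z^4 - 7.5934*z^3 - 8.7317*z^2 + 2.2923*z + 2.1791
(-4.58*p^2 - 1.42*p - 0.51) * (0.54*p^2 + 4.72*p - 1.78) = -2.4732*p^4 - 22.3844*p^3 + 1.1746*p^2 + 0.1204*p + 0.9078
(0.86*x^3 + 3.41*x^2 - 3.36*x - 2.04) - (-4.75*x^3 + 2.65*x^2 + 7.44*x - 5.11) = 5.61*x^3 + 0.76*x^2 - 10.8*x + 3.07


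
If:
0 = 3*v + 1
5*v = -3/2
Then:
No Solution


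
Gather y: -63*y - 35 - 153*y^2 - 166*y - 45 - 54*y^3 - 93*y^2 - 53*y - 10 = -54*y^3 - 246*y^2 - 282*y - 90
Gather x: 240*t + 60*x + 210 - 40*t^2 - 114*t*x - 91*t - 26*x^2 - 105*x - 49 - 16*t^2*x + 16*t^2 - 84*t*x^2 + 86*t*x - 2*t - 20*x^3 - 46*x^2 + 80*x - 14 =-24*t^2 + 147*t - 20*x^3 + x^2*(-84*t - 72) + x*(-16*t^2 - 28*t + 35) + 147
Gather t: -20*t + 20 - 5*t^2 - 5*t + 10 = -5*t^2 - 25*t + 30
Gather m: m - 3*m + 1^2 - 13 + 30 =18 - 2*m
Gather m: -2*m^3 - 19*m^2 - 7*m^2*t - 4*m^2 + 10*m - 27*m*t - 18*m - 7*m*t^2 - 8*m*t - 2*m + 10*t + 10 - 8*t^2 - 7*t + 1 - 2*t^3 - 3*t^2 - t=-2*m^3 + m^2*(-7*t - 23) + m*(-7*t^2 - 35*t - 10) - 2*t^3 - 11*t^2 + 2*t + 11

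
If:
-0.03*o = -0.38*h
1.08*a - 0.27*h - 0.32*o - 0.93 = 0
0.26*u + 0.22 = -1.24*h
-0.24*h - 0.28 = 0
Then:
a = -3.81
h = -1.17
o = -14.78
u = 4.72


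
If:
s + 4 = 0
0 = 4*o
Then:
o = 0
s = -4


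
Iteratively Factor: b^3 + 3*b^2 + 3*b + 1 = (b + 1)*(b^2 + 2*b + 1) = (b + 1)^2*(b + 1)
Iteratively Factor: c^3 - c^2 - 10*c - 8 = (c + 2)*(c^2 - 3*c - 4) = (c - 4)*(c + 2)*(c + 1)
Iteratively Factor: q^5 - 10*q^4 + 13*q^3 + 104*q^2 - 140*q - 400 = (q + 2)*(q^4 - 12*q^3 + 37*q^2 + 30*q - 200) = (q + 2)^2*(q^3 - 14*q^2 + 65*q - 100) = (q - 4)*(q + 2)^2*(q^2 - 10*q + 25) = (q - 5)*(q - 4)*(q + 2)^2*(q - 5)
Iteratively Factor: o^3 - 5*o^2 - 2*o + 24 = (o - 3)*(o^2 - 2*o - 8) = (o - 4)*(o - 3)*(o + 2)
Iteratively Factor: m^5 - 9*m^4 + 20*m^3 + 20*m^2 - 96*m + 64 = (m - 4)*(m^4 - 5*m^3 + 20*m - 16) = (m - 4)*(m + 2)*(m^3 - 7*m^2 + 14*m - 8) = (m - 4)^2*(m + 2)*(m^2 - 3*m + 2) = (m - 4)^2*(m - 1)*(m + 2)*(m - 2)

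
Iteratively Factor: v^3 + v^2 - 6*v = (v + 3)*(v^2 - 2*v) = (v - 2)*(v + 3)*(v)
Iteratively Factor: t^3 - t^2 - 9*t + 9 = (t - 3)*(t^2 + 2*t - 3) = (t - 3)*(t + 3)*(t - 1)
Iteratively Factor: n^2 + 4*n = (n)*(n + 4)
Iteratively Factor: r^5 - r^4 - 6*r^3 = (r + 2)*(r^4 - 3*r^3) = r*(r + 2)*(r^3 - 3*r^2) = r*(r - 3)*(r + 2)*(r^2) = r^2*(r - 3)*(r + 2)*(r)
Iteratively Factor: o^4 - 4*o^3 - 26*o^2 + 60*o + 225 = (o + 3)*(o^3 - 7*o^2 - 5*o + 75) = (o - 5)*(o + 3)*(o^2 - 2*o - 15) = (o - 5)^2*(o + 3)*(o + 3)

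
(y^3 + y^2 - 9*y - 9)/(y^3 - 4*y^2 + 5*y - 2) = (y^3 + y^2 - 9*y - 9)/(y^3 - 4*y^2 + 5*y - 2)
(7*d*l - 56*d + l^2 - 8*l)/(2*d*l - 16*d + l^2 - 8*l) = (7*d + l)/(2*d + l)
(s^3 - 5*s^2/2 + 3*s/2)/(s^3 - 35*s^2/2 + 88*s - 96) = s*(s - 1)/(s^2 - 16*s + 64)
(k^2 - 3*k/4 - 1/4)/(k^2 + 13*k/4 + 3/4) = (k - 1)/(k + 3)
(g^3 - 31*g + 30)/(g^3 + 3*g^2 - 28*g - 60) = (g - 1)/(g + 2)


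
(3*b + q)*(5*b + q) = 15*b^2 + 8*b*q + q^2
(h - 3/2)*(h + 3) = h^2 + 3*h/2 - 9/2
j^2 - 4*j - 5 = (j - 5)*(j + 1)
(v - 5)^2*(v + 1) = v^3 - 9*v^2 + 15*v + 25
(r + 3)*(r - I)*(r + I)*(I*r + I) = I*r^4 + 4*I*r^3 + 4*I*r^2 + 4*I*r + 3*I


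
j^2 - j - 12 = (j - 4)*(j + 3)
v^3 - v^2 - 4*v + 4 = (v - 2)*(v - 1)*(v + 2)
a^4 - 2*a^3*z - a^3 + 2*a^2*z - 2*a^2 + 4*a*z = a*(a - 2)*(a + 1)*(a - 2*z)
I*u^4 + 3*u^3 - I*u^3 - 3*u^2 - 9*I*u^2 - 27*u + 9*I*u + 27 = (u - 3)*(u + 3)*(u - 3*I)*(I*u - I)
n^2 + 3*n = n*(n + 3)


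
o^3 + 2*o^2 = o^2*(o + 2)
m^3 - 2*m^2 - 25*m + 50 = (m - 5)*(m - 2)*(m + 5)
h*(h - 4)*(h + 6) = h^3 + 2*h^2 - 24*h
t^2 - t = t*(t - 1)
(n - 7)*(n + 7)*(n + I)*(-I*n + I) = -I*n^4 + n^3 + I*n^3 - n^2 + 49*I*n^2 - 49*n - 49*I*n + 49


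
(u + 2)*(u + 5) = u^2 + 7*u + 10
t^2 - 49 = (t - 7)*(t + 7)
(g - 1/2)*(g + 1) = g^2 + g/2 - 1/2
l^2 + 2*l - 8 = (l - 2)*(l + 4)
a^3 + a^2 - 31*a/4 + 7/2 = (a - 2)*(a - 1/2)*(a + 7/2)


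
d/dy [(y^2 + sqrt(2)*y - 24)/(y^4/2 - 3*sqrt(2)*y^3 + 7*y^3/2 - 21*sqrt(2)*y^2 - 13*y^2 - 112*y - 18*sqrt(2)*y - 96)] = 2*(-(2*y + sqrt(2))*(-y^4 - 7*y^3 + 6*sqrt(2)*y^3 + 26*y^2 + 42*sqrt(2)*y^2 + 36*sqrt(2)*y + 224*y + 192) + (y^2 + sqrt(2)*y - 24)*(-4*y^3 - 21*y^2 + 18*sqrt(2)*y^2 + 52*y + 84*sqrt(2)*y + 36*sqrt(2) + 224))/(-y^4 - 7*y^3 + 6*sqrt(2)*y^3 + 26*y^2 + 42*sqrt(2)*y^2 + 36*sqrt(2)*y + 224*y + 192)^2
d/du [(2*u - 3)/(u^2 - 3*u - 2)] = (-2*u^2 + 6*u - 13)/(u^4 - 6*u^3 + 5*u^2 + 12*u + 4)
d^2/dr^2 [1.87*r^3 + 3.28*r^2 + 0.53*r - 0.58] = 11.22*r + 6.56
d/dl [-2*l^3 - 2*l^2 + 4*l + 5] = -6*l^2 - 4*l + 4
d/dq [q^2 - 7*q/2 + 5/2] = 2*q - 7/2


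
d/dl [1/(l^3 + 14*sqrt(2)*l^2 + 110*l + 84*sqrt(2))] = (-3*l^2 - 28*sqrt(2)*l - 110)/(l^3 + 14*sqrt(2)*l^2 + 110*l + 84*sqrt(2))^2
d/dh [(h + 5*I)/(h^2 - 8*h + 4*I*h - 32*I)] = (-h^2 - 10*I*h + 20 + 8*I)/(h^4 + h^3*(-16 + 8*I) + h^2*(48 - 128*I) + h*(256 + 512*I) - 1024)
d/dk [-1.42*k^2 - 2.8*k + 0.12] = -2.84*k - 2.8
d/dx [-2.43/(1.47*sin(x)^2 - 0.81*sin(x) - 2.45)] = (7.1442*sin(x) - 1.9683)*cos(x)/(-1.47*sin(x)^2 + 0.81*sin(x) + 2.45)^2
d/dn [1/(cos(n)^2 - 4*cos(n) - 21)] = 2*(cos(n) - 2)*sin(n)/(sin(n)^2 + 4*cos(n) + 20)^2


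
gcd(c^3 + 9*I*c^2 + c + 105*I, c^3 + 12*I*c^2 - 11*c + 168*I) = c^2 + 4*I*c + 21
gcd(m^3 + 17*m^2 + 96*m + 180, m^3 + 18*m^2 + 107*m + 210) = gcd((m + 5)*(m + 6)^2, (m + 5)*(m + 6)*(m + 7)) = m^2 + 11*m + 30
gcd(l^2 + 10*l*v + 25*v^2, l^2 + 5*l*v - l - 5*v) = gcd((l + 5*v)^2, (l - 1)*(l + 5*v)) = l + 5*v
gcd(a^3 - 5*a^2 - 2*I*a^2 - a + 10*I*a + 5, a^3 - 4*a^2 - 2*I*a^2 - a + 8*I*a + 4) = a^2 - 2*I*a - 1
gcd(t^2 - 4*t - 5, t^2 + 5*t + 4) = t + 1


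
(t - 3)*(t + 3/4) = t^2 - 9*t/4 - 9/4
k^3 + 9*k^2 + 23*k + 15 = (k + 1)*(k + 3)*(k + 5)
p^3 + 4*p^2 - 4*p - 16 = (p - 2)*(p + 2)*(p + 4)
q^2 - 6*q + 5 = (q - 5)*(q - 1)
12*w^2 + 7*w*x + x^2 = (3*w + x)*(4*w + x)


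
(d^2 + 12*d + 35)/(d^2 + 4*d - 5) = (d + 7)/(d - 1)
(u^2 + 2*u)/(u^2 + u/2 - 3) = 2*u/(2*u - 3)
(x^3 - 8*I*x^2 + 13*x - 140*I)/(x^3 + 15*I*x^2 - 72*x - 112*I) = (x^2 - 12*I*x - 35)/(x^2 + 11*I*x - 28)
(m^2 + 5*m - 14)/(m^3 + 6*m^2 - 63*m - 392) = (m - 2)/(m^2 - m - 56)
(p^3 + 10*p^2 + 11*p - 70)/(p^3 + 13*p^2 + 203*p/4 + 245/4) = 4*(p^2 + 3*p - 10)/(4*p^2 + 24*p + 35)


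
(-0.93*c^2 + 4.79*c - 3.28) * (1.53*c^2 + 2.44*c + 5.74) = -1.4229*c^4 + 5.0595*c^3 + 1.331*c^2 + 19.4914*c - 18.8272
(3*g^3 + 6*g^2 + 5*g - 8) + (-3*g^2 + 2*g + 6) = 3*g^3 + 3*g^2 + 7*g - 2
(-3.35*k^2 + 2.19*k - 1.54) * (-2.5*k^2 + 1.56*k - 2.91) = 8.375*k^4 - 10.701*k^3 + 17.0149*k^2 - 8.7753*k + 4.4814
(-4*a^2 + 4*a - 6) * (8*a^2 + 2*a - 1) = -32*a^4 + 24*a^3 - 36*a^2 - 16*a + 6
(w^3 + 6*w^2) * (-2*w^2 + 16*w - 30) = -2*w^5 + 4*w^4 + 66*w^3 - 180*w^2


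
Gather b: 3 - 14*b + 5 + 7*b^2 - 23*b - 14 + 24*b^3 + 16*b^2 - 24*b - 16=24*b^3 + 23*b^2 - 61*b - 22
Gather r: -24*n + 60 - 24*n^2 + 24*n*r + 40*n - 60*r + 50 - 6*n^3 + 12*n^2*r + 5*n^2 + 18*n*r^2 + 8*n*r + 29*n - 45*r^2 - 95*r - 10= -6*n^3 - 19*n^2 + 45*n + r^2*(18*n - 45) + r*(12*n^2 + 32*n - 155) + 100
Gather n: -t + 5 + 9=14 - t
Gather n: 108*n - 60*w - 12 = 108*n - 60*w - 12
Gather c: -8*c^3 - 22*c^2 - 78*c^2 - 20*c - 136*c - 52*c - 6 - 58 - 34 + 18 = -8*c^3 - 100*c^2 - 208*c - 80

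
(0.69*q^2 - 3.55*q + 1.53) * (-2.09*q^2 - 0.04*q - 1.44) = -1.4421*q^4 + 7.3919*q^3 - 4.0493*q^2 + 5.0508*q - 2.2032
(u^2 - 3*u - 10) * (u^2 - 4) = u^4 - 3*u^3 - 14*u^2 + 12*u + 40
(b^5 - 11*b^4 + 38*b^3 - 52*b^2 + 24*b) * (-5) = -5*b^5 + 55*b^4 - 190*b^3 + 260*b^2 - 120*b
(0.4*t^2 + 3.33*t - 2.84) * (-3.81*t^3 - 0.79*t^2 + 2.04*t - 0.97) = -1.524*t^5 - 13.0033*t^4 + 9.0057*t^3 + 8.6488*t^2 - 9.0237*t + 2.7548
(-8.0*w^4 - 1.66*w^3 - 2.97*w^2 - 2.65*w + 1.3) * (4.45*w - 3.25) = -35.6*w^5 + 18.613*w^4 - 7.8215*w^3 - 2.14*w^2 + 14.3975*w - 4.225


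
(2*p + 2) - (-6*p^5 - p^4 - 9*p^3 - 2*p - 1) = 6*p^5 + p^4 + 9*p^3 + 4*p + 3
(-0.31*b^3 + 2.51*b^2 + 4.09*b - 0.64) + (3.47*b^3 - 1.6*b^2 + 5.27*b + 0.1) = 3.16*b^3 + 0.91*b^2 + 9.36*b - 0.54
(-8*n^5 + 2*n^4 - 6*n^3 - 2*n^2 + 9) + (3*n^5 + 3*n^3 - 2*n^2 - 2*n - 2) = -5*n^5 + 2*n^4 - 3*n^3 - 4*n^2 - 2*n + 7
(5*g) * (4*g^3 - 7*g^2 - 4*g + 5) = 20*g^4 - 35*g^3 - 20*g^2 + 25*g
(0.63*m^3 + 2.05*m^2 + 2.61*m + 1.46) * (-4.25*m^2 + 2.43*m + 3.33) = -2.6775*m^5 - 7.1816*m^4 - 4.0131*m^3 + 6.9638*m^2 + 12.2391*m + 4.8618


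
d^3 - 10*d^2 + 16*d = d*(d - 8)*(d - 2)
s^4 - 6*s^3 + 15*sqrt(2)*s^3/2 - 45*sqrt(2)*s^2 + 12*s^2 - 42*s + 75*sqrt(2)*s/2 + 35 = (s - 5)*(s - 1)*(s + sqrt(2)/2)*(s + 7*sqrt(2))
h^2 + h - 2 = (h - 1)*(h + 2)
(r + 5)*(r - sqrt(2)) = r^2 - sqrt(2)*r + 5*r - 5*sqrt(2)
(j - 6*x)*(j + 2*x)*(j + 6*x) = j^3 + 2*j^2*x - 36*j*x^2 - 72*x^3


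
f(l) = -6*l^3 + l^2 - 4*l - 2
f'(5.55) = -547.34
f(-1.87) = 48.21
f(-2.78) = 145.76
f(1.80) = -40.95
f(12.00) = -10274.00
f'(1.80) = -58.72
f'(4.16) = -307.18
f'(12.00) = -2572.00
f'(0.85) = -15.30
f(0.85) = -8.36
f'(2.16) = -83.66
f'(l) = -18*l^2 + 2*l - 4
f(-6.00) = 1354.00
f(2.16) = -66.44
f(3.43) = -246.08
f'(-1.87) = -70.68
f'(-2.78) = -148.67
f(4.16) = -433.28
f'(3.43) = -208.91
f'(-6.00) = -664.00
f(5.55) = -1019.12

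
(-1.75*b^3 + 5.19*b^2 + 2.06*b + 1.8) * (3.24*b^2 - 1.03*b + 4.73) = -5.67*b^5 + 18.6181*b^4 - 6.9488*b^3 + 28.2589*b^2 + 7.8898*b + 8.514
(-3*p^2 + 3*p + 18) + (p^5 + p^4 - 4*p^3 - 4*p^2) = p^5 + p^4 - 4*p^3 - 7*p^2 + 3*p + 18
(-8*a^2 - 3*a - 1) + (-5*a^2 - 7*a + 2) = -13*a^2 - 10*a + 1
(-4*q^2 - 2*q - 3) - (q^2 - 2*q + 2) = -5*q^2 - 5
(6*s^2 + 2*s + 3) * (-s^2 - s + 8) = -6*s^4 - 8*s^3 + 43*s^2 + 13*s + 24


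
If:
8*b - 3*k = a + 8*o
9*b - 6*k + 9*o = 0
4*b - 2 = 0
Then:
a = 7/4 - 25*o/2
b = 1/2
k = 3*o/2 + 3/4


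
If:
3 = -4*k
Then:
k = -3/4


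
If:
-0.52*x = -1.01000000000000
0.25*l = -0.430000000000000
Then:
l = -1.72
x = 1.94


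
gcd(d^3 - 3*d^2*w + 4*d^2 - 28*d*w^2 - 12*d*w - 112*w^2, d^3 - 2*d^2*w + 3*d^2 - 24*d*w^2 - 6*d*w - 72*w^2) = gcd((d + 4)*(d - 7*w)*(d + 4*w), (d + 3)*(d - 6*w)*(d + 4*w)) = d + 4*w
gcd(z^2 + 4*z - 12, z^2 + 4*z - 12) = z^2 + 4*z - 12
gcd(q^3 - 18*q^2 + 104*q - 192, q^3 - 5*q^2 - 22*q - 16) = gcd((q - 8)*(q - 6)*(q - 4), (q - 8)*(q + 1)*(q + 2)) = q - 8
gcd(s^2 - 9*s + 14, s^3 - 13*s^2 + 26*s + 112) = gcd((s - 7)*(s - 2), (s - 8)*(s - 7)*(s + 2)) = s - 7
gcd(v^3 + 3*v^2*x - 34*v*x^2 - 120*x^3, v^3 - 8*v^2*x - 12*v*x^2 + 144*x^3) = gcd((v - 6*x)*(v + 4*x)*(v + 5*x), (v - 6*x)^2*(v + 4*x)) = -v^2 + 2*v*x + 24*x^2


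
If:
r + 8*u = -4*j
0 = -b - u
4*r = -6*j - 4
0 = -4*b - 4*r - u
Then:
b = -32/81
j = -70/81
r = 8/27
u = 32/81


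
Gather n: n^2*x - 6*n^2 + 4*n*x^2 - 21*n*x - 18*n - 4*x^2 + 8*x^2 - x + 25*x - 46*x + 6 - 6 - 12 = n^2*(x - 6) + n*(4*x^2 - 21*x - 18) + 4*x^2 - 22*x - 12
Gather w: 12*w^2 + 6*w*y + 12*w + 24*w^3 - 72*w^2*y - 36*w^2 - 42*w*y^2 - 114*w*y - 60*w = 24*w^3 + w^2*(-72*y - 24) + w*(-42*y^2 - 108*y - 48)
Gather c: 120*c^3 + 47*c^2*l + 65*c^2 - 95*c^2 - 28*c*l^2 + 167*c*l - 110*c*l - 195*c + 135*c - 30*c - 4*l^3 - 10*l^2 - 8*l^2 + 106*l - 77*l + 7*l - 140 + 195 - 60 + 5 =120*c^3 + c^2*(47*l - 30) + c*(-28*l^2 + 57*l - 90) - 4*l^3 - 18*l^2 + 36*l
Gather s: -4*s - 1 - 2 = -4*s - 3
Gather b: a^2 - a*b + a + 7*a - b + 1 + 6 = a^2 + 8*a + b*(-a - 1) + 7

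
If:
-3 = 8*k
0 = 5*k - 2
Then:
No Solution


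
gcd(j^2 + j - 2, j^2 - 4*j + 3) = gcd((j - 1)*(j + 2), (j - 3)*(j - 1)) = j - 1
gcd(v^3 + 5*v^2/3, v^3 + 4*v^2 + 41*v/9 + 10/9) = v + 5/3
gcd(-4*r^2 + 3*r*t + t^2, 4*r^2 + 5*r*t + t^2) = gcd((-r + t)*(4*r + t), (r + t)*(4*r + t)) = 4*r + t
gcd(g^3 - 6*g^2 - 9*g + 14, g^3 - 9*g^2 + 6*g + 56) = g^2 - 5*g - 14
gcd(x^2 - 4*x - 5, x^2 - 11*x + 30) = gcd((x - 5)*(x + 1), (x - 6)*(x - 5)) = x - 5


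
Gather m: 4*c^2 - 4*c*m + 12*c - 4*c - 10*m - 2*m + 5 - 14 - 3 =4*c^2 + 8*c + m*(-4*c - 12) - 12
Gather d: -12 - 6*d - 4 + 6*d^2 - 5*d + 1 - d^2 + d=5*d^2 - 10*d - 15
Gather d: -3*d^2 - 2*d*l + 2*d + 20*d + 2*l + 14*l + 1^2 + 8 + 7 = -3*d^2 + d*(22 - 2*l) + 16*l + 16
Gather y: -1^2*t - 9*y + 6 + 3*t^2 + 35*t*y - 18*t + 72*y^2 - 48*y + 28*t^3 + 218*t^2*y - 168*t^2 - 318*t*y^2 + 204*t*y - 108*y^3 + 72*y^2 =28*t^3 - 165*t^2 - 19*t - 108*y^3 + y^2*(144 - 318*t) + y*(218*t^2 + 239*t - 57) + 6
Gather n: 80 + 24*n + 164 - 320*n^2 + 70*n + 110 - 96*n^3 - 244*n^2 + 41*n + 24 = -96*n^3 - 564*n^2 + 135*n + 378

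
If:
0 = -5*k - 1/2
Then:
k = -1/10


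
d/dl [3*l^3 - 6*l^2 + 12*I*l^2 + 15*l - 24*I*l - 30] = 9*l^2 + l*(-12 + 24*I) + 15 - 24*I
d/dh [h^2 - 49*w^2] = 2*h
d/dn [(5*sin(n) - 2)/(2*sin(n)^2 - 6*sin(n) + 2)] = (-5*sin(n)^2 + 4*sin(n) - 1)*cos(n)/(2*(sin(n)^2 - 3*sin(n) + 1)^2)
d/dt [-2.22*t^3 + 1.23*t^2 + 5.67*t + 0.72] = -6.66*t^2 + 2.46*t + 5.67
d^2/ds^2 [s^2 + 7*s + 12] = 2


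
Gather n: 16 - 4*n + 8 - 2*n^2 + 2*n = -2*n^2 - 2*n + 24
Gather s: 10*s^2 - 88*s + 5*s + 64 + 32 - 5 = 10*s^2 - 83*s + 91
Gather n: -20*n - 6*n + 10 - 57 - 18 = -26*n - 65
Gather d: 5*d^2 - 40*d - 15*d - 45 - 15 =5*d^2 - 55*d - 60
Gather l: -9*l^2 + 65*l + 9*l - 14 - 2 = -9*l^2 + 74*l - 16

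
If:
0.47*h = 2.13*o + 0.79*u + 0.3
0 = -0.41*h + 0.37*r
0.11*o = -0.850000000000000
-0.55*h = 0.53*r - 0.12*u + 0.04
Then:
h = 2.27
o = -7.73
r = 2.51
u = 21.80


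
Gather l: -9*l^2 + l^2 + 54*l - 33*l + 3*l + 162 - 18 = -8*l^2 + 24*l + 144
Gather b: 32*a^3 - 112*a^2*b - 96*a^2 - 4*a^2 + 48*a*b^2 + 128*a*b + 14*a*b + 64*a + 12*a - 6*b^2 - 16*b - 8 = 32*a^3 - 100*a^2 + 76*a + b^2*(48*a - 6) + b*(-112*a^2 + 142*a - 16) - 8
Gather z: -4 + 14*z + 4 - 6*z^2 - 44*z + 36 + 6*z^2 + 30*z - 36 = 0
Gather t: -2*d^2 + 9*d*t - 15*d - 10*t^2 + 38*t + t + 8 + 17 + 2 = -2*d^2 - 15*d - 10*t^2 + t*(9*d + 39) + 27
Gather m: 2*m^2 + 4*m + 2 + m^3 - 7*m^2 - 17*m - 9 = m^3 - 5*m^2 - 13*m - 7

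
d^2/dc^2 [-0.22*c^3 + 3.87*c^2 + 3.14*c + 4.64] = 7.74 - 1.32*c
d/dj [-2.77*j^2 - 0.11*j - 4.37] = -5.54*j - 0.11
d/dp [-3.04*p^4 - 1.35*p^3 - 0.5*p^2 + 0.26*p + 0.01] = -12.16*p^3 - 4.05*p^2 - 1.0*p + 0.26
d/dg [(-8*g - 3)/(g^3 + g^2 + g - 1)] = (16*g^3 + 17*g^2 + 6*g + 11)/(g^6 + 2*g^5 + 3*g^4 - g^2 - 2*g + 1)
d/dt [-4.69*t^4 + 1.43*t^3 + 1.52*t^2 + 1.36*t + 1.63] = -18.76*t^3 + 4.29*t^2 + 3.04*t + 1.36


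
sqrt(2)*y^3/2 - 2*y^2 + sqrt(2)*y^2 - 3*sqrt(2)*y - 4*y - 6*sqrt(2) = (y + 2)*(y - 3*sqrt(2))*(sqrt(2)*y/2 + 1)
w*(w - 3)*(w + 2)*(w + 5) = w^4 + 4*w^3 - 11*w^2 - 30*w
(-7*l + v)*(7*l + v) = -49*l^2 + v^2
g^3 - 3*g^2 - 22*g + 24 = (g - 6)*(g - 1)*(g + 4)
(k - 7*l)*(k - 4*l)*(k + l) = k^3 - 10*k^2*l + 17*k*l^2 + 28*l^3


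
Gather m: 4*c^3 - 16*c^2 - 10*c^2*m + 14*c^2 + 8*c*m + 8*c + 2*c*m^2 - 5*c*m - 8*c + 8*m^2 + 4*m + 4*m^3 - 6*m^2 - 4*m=4*c^3 - 2*c^2 + 4*m^3 + m^2*(2*c + 2) + m*(-10*c^2 + 3*c)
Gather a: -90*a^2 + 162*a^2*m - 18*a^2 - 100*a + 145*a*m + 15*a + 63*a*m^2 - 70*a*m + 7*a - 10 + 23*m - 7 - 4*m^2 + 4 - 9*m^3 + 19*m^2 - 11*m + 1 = a^2*(162*m - 108) + a*(63*m^2 + 75*m - 78) - 9*m^3 + 15*m^2 + 12*m - 12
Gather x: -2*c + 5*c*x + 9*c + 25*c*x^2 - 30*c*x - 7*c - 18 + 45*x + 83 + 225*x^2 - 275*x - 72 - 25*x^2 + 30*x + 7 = x^2*(25*c + 200) + x*(-25*c - 200)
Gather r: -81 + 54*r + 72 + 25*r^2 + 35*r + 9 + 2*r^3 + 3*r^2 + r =2*r^3 + 28*r^2 + 90*r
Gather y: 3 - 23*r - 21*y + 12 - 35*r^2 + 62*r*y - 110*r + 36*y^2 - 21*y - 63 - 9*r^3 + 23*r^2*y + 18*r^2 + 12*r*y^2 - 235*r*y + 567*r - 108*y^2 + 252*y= -9*r^3 - 17*r^2 + 434*r + y^2*(12*r - 72) + y*(23*r^2 - 173*r + 210) - 48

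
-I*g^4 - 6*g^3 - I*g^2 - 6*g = g*(g - 6*I)*(g - I)*(-I*g + 1)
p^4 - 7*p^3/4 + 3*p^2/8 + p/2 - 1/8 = (p - 1)^2*(p - 1/4)*(p + 1/2)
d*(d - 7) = d^2 - 7*d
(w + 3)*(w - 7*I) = w^2 + 3*w - 7*I*w - 21*I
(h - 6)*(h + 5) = h^2 - h - 30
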